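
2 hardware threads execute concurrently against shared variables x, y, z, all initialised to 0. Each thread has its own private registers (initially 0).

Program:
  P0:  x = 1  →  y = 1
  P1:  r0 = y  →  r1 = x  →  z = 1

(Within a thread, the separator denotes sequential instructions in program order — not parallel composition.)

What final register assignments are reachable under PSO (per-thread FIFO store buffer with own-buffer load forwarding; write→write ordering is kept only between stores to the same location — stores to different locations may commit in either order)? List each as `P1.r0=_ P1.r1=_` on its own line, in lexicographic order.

P1.r0=0 P1.r1=0
P1.r0=0 P1.r1=1
P1.r0=1 P1.r1=0
P1.r0=1 P1.r1=1

outcome vector order: (P1.r0,P1.r1)
|PSO outcomes| = 4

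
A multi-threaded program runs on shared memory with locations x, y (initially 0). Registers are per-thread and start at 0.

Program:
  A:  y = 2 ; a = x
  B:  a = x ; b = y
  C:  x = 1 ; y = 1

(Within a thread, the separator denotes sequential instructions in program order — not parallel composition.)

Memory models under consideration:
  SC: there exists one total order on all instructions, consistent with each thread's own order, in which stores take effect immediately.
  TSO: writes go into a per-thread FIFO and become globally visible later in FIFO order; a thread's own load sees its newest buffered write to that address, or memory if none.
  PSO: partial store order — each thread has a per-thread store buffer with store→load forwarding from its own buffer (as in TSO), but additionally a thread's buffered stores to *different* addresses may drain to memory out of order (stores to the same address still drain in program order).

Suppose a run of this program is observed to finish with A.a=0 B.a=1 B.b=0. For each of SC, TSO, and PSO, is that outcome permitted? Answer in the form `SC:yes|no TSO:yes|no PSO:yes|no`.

SC:no TSO:yes PSO:yes

outcome vector order: (A.a,B.a,B.b)
[SC] allowed = {0/0/0 0/0/1 0/0/2 0/1/1 0/1/2 1/0/0 1/0/1 1/0/2 1/1/0 1/1/1 1/1/2}
[TSO] allowed = {0/0/0 0/0/1 0/0/2 0/1/0 0/1/1 0/1/2 1/0/0 1/0/1 1/0/2 1/1/0 1/1/1 1/1/2}
[PSO] allowed = {0/0/0 0/0/1 0/0/2 0/1/0 0/1/1 0/1/2 1/0/0 1/0/1 1/0/2 1/1/0 1/1/1 1/1/2}
target 0/1/0 ∈ {TSO,PSO}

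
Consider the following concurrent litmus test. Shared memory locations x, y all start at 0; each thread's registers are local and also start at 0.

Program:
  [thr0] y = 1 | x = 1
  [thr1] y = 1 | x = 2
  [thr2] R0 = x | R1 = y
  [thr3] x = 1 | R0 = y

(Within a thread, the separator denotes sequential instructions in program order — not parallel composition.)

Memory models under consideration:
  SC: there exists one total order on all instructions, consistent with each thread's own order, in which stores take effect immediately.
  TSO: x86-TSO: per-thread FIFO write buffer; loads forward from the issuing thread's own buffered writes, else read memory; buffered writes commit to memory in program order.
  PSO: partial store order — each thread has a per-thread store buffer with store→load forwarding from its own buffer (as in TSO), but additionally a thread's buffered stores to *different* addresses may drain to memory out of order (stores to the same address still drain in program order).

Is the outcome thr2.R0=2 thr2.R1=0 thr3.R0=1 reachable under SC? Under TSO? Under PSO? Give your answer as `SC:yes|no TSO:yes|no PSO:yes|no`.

SC:no TSO:no PSO:yes

outcome vector order: (thr2.R0,thr2.R1,thr3.R0)
[SC] allowed = {0/0/0; 0/0/1; 0/1/0; 0/1/1; 1/0/0; 1/0/1; 1/1/0; 1/1/1; 2/1/0; 2/1/1}
[TSO] allowed = {0/0/0; 0/0/1; 0/1/0; 0/1/1; 1/0/0; 1/0/1; 1/1/0; 1/1/1; 2/1/0; 2/1/1}
[PSO] allowed = {0/0/0; 0/0/1; 0/1/0; 0/1/1; 1/0/0; 1/0/1; 1/1/0; 1/1/1; 2/0/0; 2/0/1; 2/1/0; 2/1/1}
target 2/0/1 ∈ {PSO}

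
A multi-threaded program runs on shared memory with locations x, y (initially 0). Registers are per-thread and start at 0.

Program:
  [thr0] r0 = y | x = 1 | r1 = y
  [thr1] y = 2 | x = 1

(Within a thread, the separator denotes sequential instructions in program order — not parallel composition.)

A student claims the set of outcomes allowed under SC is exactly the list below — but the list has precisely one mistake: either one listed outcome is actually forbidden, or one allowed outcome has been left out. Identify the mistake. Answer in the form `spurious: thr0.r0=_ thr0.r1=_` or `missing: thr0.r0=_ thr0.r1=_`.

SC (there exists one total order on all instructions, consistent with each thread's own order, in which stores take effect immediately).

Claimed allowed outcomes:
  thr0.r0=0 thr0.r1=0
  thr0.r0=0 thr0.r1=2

missing: thr0.r0=2 thr0.r1=2

outcome vector order: (thr0.r0,thr0.r1)
under SC → 0/0, 0/2, 2/2
SC∖claimed = {2/2}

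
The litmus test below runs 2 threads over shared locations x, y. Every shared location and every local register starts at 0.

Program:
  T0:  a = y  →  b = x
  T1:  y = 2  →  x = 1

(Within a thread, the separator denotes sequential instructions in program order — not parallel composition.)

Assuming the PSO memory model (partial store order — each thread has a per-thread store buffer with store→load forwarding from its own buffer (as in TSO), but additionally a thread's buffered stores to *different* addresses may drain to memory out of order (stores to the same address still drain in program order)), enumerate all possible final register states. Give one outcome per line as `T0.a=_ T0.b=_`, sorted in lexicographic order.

T0.a=0 T0.b=0
T0.a=0 T0.b=1
T0.a=2 T0.b=0
T0.a=2 T0.b=1

outcome vector order: (T0.a,T0.b)
|PSO outcomes| = 4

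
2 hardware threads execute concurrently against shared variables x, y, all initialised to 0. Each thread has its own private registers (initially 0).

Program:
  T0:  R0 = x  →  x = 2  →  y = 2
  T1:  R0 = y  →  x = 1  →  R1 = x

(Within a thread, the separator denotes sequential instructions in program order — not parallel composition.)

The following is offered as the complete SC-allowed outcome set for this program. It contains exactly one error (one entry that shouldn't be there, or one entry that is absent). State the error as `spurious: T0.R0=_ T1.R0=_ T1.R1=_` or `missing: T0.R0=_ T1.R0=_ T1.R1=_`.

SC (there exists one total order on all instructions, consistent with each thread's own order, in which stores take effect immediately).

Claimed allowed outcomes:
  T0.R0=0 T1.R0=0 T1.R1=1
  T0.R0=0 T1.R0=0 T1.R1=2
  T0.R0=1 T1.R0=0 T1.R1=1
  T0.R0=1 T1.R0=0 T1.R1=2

outcome vector order: (T0.R0,T1.R0,T1.R1)
SC: 5 outcomes — {001; 002; 021; 101; 102}
SC∖claimed = {021}

missing: T0.R0=0 T1.R0=2 T1.R1=1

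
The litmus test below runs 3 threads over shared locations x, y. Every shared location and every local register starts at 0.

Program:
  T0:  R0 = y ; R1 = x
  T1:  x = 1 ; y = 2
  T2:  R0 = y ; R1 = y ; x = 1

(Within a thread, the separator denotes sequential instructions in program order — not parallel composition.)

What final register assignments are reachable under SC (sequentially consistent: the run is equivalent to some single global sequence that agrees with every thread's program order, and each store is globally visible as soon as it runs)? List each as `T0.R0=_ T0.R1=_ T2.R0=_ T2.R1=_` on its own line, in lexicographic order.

T0.R0=0 T0.R1=0 T2.R0=0 T2.R1=0
T0.R0=0 T0.R1=0 T2.R0=0 T2.R1=2
T0.R0=0 T0.R1=0 T2.R0=2 T2.R1=2
T0.R0=0 T0.R1=1 T2.R0=0 T2.R1=0
T0.R0=0 T0.R1=1 T2.R0=0 T2.R1=2
T0.R0=0 T0.R1=1 T2.R0=2 T2.R1=2
T0.R0=2 T0.R1=1 T2.R0=0 T2.R1=0
T0.R0=2 T0.R1=1 T2.R0=0 T2.R1=2
T0.R0=2 T0.R1=1 T2.R0=2 T2.R1=2

outcome vector order: (T0.R0,T0.R1,T2.R0,T2.R1)
|SC outcomes| = 9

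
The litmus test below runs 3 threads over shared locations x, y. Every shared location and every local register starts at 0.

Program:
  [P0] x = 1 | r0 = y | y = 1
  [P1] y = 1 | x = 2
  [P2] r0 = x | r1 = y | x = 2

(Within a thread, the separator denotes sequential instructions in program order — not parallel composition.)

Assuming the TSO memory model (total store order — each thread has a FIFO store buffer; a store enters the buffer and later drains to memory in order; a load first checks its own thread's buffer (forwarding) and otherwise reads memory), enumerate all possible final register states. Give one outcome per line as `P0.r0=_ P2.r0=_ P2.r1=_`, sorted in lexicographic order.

outcome vector order: (P0.r0,P2.r0,P2.r1)
|TSO outcomes| = 10

P0.r0=0 P2.r0=0 P2.r1=0
P0.r0=0 P2.r0=0 P2.r1=1
P0.r0=0 P2.r0=1 P2.r1=0
P0.r0=0 P2.r0=1 P2.r1=1
P0.r0=0 P2.r0=2 P2.r1=1
P0.r0=1 P2.r0=0 P2.r1=0
P0.r0=1 P2.r0=0 P2.r1=1
P0.r0=1 P2.r0=1 P2.r1=0
P0.r0=1 P2.r0=1 P2.r1=1
P0.r0=1 P2.r0=2 P2.r1=1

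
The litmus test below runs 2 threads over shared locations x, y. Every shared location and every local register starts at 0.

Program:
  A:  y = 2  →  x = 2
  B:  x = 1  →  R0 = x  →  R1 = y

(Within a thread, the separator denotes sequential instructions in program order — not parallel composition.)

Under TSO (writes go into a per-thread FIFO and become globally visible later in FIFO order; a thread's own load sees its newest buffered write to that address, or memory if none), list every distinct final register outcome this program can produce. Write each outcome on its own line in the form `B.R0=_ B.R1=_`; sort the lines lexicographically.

outcome vector order: (B.R0,B.R1)
|TSO outcomes| = 3

B.R0=1 B.R1=0
B.R0=1 B.R1=2
B.R0=2 B.R1=2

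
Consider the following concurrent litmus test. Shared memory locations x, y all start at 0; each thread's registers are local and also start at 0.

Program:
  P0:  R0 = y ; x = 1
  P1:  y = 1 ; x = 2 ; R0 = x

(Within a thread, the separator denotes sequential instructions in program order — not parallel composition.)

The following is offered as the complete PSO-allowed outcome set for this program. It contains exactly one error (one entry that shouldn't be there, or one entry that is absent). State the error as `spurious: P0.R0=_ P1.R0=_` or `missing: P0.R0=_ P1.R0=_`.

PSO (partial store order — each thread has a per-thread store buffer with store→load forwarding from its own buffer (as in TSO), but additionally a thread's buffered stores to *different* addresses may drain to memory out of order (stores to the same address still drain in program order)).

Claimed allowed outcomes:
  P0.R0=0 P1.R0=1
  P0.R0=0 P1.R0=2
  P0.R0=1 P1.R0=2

missing: P0.R0=1 P1.R0=1

outcome vector order: (P0.R0,P1.R0)
under PSO → (0,1), (0,2), (1,1), (1,2)
PSO∖claimed = {(1,1)}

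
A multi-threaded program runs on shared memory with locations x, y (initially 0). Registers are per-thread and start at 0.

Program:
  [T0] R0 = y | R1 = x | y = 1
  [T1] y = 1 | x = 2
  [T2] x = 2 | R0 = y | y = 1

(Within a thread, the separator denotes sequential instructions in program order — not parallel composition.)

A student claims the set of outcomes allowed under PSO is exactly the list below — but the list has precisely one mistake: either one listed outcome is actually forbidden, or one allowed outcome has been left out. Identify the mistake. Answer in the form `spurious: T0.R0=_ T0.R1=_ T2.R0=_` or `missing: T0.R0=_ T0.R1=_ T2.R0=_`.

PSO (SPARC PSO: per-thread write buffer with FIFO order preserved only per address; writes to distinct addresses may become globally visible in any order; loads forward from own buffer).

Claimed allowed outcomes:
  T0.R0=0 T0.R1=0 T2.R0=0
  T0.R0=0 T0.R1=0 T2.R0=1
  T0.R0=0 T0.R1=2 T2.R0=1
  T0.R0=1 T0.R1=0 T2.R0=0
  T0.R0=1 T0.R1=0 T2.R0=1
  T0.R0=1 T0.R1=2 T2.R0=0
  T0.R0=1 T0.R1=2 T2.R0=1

outcome vector order: (T0.R0,T0.R1,T2.R0)
[PSO] allowed = {(0,0,0); (0,0,1); (0,2,0); (0,2,1); (1,0,0); (1,0,1); (1,2,0); (1,2,1)}
PSO∖claimed = {(0,2,0)}

missing: T0.R0=0 T0.R1=2 T2.R0=0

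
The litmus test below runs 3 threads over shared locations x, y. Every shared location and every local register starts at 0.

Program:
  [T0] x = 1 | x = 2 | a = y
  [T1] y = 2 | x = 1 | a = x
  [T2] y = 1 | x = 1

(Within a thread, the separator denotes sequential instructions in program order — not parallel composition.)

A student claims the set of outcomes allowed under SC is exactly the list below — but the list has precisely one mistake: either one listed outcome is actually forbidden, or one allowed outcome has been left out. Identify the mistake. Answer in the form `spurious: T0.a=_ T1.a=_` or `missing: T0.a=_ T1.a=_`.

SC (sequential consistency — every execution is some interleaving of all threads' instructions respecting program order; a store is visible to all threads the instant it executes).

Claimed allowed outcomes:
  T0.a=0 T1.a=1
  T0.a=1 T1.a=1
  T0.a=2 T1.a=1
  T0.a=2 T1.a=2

outcome vector order: (T0.a,T1.a)
under SC → 0/1 1/1 1/2 2/1 2/2
SC∖claimed = {1/2}

missing: T0.a=1 T1.a=2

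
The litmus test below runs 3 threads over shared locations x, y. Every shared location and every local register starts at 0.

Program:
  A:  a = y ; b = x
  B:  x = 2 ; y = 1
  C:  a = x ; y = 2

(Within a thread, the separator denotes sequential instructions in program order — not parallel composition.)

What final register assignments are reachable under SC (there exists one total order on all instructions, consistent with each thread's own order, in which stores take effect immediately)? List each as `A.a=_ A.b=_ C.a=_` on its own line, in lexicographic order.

outcome vector order: (A.a,A.b,C.a)
|SC outcomes| = 9

A.a=0 A.b=0 C.a=0
A.a=0 A.b=0 C.a=2
A.a=0 A.b=2 C.a=0
A.a=0 A.b=2 C.a=2
A.a=1 A.b=2 C.a=0
A.a=1 A.b=2 C.a=2
A.a=2 A.b=0 C.a=0
A.a=2 A.b=2 C.a=0
A.a=2 A.b=2 C.a=2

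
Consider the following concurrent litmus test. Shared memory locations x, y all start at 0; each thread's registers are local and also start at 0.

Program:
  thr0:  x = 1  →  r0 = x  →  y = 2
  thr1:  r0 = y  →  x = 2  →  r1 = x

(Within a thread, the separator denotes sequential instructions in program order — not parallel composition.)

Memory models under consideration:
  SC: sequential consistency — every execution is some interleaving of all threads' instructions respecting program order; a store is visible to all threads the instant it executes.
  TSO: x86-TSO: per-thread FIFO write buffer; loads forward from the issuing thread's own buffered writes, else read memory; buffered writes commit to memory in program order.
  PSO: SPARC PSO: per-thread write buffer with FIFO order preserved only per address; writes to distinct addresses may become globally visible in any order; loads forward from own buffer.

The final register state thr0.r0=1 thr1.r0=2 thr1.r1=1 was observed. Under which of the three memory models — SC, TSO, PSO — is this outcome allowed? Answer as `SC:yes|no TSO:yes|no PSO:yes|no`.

outcome vector order: (thr0.r0,thr1.r0,thr1.r1)
SC (4): 1/0/1 1/0/2 1/2/2 2/0/2
TSO (4): 1/0/1 1/0/2 1/2/2 2/0/2
PSO (5): 1/0/1 1/0/2 1/2/1 1/2/2 2/0/2
target 1/2/1 ∈ {PSO}

SC:no TSO:no PSO:yes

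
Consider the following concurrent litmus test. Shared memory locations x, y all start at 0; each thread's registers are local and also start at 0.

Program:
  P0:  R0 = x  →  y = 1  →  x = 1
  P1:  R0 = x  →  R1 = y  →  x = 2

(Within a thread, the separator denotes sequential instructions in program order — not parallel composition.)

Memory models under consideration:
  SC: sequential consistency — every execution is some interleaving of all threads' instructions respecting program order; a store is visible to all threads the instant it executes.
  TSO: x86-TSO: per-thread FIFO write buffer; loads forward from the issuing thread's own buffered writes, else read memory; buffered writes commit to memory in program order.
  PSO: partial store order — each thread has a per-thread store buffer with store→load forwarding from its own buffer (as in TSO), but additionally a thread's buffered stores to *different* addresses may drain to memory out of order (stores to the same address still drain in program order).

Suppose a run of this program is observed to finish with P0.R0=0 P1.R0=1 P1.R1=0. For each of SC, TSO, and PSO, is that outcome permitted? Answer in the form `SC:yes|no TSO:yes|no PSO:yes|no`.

outcome vector order: (P0.R0,P1.R0,P1.R1)
SC (4): 000 001 011 200
TSO (4): 000 001 011 200
PSO (5): 000 001 010 011 200
target 010 ∈ {PSO}

SC:no TSO:no PSO:yes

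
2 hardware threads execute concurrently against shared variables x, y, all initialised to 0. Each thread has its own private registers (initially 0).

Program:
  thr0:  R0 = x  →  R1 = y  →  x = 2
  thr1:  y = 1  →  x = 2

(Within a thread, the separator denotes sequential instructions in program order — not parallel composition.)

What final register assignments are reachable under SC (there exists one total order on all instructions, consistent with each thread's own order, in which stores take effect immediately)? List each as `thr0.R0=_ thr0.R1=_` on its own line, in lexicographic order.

thr0.R0=0 thr0.R1=0
thr0.R0=0 thr0.R1=1
thr0.R0=2 thr0.R1=1

outcome vector order: (thr0.R0,thr0.R1)
|SC outcomes| = 3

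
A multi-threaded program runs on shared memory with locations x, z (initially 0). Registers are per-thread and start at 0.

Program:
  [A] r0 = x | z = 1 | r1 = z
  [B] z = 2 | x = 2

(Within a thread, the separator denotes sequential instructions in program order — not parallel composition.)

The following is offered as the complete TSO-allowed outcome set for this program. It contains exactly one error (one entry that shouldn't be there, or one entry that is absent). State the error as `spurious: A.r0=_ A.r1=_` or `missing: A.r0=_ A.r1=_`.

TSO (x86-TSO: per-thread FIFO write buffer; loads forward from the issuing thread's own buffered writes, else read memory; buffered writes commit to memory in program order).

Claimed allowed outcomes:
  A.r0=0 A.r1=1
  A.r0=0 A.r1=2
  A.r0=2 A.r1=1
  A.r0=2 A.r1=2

spurious: A.r0=2 A.r1=2

outcome vector order: (A.r0,A.r1)
under TSO → (0,1) (0,2) (2,1)
claimed∖TSO = {(2,2)}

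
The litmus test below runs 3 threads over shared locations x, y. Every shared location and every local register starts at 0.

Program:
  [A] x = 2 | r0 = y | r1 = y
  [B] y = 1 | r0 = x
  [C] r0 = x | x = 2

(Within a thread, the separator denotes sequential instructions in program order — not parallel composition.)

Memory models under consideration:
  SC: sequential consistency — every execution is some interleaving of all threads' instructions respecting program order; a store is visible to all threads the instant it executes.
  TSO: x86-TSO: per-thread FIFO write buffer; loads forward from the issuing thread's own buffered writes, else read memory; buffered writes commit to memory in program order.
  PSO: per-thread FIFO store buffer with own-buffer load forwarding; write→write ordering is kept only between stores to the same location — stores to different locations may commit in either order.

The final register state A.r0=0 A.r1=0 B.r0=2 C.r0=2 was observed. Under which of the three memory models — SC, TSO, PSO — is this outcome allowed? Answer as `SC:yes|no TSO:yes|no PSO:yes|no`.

outcome vector order: (A.r0,A.r1,B.r0,C.r0)
SC: 8 outcomes — {(0,0,2,0), (0,0,2,2), (0,1,2,0), (0,1,2,2), (1,1,0,0), (1,1,0,2), (1,1,2,0), (1,1,2,2)}
TSO: 12 outcomes — {(0,0,0,0), (0,0,0,2), (0,0,2,0), (0,0,2,2), (0,1,0,0), (0,1,0,2), (0,1,2,0), (0,1,2,2), (1,1,0,0), (1,1,0,2), (1,1,2,0), (1,1,2,2)}
PSO: 12 outcomes — {(0,0,0,0), (0,0,0,2), (0,0,2,0), (0,0,2,2), (0,1,0,0), (0,1,0,2), (0,1,2,0), (0,1,2,2), (1,1,0,0), (1,1,0,2), (1,1,2,0), (1,1,2,2)}
target (0,0,2,2) ∈ {SC,TSO,PSO}

SC:yes TSO:yes PSO:yes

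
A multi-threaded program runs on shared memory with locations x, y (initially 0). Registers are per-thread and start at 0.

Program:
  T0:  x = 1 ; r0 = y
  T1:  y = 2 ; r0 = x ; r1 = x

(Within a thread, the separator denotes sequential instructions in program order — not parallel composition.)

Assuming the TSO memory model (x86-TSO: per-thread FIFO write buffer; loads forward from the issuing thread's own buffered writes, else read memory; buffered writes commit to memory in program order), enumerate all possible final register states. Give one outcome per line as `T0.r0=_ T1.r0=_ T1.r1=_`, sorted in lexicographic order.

T0.r0=0 T1.r0=0 T1.r1=0
T0.r0=0 T1.r0=0 T1.r1=1
T0.r0=0 T1.r0=1 T1.r1=1
T0.r0=2 T1.r0=0 T1.r1=0
T0.r0=2 T1.r0=0 T1.r1=1
T0.r0=2 T1.r0=1 T1.r1=1

outcome vector order: (T0.r0,T1.r0,T1.r1)
|TSO outcomes| = 6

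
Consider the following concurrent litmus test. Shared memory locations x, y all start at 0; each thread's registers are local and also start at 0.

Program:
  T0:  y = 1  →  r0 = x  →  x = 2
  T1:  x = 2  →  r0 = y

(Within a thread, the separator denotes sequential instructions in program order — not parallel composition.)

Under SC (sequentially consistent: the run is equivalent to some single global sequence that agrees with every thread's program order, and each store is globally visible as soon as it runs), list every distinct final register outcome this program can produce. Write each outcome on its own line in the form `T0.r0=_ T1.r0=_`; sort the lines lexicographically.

T0.r0=0 T1.r0=1
T0.r0=2 T1.r0=0
T0.r0=2 T1.r0=1

outcome vector order: (T0.r0,T1.r0)
|SC outcomes| = 3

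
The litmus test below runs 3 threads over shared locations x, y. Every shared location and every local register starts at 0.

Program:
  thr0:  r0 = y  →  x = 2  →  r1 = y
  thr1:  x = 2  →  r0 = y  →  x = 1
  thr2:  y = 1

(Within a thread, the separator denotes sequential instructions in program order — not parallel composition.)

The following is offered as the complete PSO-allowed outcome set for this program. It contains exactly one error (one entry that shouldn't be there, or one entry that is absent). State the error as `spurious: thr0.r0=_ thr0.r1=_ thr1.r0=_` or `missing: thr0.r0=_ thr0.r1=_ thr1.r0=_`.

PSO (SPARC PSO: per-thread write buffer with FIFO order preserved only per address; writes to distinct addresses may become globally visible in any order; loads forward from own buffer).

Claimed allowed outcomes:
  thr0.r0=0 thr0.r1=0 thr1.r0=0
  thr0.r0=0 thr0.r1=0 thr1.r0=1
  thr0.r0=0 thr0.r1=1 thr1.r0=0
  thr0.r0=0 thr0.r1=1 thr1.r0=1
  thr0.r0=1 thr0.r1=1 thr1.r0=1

missing: thr0.r0=1 thr0.r1=1 thr1.r0=0

outcome vector order: (thr0.r0,thr0.r1,thr1.r0)
[PSO] allowed = {<0 0 0>; <0 0 1>; <0 1 0>; <0 1 1>; <1 1 0>; <1 1 1>}
PSO∖claimed = {<1 1 0>}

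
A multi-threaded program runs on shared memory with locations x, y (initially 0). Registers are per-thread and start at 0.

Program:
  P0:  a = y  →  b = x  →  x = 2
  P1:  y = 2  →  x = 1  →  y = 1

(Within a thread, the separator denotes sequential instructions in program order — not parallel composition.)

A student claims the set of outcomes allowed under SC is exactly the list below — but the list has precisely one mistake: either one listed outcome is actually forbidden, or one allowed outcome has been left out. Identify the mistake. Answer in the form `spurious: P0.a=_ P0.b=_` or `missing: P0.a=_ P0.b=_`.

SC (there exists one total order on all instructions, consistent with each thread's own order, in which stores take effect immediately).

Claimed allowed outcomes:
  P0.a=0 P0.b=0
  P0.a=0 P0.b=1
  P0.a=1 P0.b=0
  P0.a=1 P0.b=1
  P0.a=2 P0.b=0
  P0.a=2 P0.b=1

outcome vector order: (P0.a,P0.b)
under SC → 0/0, 0/1, 1/1, 2/0, 2/1
claimed∖SC = {1/0}

spurious: P0.a=1 P0.b=0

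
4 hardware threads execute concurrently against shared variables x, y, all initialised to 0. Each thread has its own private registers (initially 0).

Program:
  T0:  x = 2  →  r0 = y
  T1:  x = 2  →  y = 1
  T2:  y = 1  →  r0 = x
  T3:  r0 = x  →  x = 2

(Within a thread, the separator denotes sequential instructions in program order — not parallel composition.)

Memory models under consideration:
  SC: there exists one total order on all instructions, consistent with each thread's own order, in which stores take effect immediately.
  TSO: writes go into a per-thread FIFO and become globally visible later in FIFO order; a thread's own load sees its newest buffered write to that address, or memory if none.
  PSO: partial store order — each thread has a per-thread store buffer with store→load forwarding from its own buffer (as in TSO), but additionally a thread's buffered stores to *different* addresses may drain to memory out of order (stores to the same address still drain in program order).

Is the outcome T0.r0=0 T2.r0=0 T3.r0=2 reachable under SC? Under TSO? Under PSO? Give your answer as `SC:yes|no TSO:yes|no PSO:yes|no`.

SC:no TSO:yes PSO:yes

outcome vector order: (T0.r0,T2.r0,T3.r0)
[SC] allowed = {0/2/0; 0/2/2; 1/0/0; 1/0/2; 1/2/0; 1/2/2}
[TSO] allowed = {0/0/0; 0/0/2; 0/2/0; 0/2/2; 1/0/0; 1/0/2; 1/2/0; 1/2/2}
[PSO] allowed = {0/0/0; 0/0/2; 0/2/0; 0/2/2; 1/0/0; 1/0/2; 1/2/0; 1/2/2}
target 0/0/2 ∈ {TSO,PSO}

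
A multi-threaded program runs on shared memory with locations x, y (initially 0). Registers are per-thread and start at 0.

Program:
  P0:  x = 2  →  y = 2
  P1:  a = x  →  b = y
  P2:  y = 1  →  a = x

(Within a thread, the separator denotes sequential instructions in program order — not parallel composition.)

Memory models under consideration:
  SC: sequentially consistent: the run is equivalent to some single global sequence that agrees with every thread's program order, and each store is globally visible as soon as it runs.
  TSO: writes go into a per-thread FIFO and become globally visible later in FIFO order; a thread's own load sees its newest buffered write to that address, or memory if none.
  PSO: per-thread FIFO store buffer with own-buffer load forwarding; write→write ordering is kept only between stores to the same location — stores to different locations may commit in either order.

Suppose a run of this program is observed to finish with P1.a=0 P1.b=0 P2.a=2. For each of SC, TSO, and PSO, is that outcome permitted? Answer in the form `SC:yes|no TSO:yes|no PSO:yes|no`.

SC:yes TSO:yes PSO:yes

outcome vector order: (P1.a,P1.b,P2.a)
under SC → <0 0 0>, <0 0 2>, <0 1 0>, <0 1 2>, <0 2 0>, <0 2 2>, <2 0 2>, <2 1 0>, <2 1 2>, <2 2 0>, <2 2 2>
under TSO → <0 0 0>, <0 0 2>, <0 1 0>, <0 1 2>, <0 2 0>, <0 2 2>, <2 0 0>, <2 0 2>, <2 1 0>, <2 1 2>, <2 2 0>, <2 2 2>
under PSO → <0 0 0>, <0 0 2>, <0 1 0>, <0 1 2>, <0 2 0>, <0 2 2>, <2 0 0>, <2 0 2>, <2 1 0>, <2 1 2>, <2 2 0>, <2 2 2>
target <0 0 2> ∈ {SC,TSO,PSO}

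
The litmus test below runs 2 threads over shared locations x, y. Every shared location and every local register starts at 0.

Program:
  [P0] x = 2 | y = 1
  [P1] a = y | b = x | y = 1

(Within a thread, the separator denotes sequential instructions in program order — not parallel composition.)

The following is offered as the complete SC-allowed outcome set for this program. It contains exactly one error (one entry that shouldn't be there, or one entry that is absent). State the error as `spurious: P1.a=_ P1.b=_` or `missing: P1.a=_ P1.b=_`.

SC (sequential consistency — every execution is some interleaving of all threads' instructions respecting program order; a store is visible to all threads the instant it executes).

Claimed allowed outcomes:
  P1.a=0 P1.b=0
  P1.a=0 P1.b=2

outcome vector order: (P1.a,P1.b)
under SC → <0 0>; <0 2>; <1 2>
SC∖claimed = {<1 2>}

missing: P1.a=1 P1.b=2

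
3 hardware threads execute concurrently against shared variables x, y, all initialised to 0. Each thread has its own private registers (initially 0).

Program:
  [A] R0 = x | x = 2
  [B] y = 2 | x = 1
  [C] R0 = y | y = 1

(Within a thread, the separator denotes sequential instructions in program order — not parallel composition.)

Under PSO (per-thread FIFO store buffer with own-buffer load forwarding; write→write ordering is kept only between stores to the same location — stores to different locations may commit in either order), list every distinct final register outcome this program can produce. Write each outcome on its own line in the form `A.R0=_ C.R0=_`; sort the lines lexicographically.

outcome vector order: (A.R0,C.R0)
|PSO outcomes| = 4

A.R0=0 C.R0=0
A.R0=0 C.R0=2
A.R0=1 C.R0=0
A.R0=1 C.R0=2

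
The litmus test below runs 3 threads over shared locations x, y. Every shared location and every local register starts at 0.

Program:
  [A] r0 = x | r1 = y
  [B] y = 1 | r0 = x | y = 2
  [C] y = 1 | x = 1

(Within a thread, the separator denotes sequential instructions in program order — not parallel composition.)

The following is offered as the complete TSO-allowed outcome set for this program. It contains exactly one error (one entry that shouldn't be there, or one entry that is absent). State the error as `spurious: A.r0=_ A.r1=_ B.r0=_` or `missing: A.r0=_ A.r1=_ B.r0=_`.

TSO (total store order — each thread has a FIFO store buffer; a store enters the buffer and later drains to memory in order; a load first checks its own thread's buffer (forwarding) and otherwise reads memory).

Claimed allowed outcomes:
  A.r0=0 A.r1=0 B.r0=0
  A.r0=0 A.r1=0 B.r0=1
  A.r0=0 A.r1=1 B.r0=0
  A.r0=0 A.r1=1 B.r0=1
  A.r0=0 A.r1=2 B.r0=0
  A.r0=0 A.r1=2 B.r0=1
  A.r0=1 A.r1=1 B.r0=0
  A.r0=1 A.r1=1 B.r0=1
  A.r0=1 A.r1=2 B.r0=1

missing: A.r0=1 A.r1=2 B.r0=0

outcome vector order: (A.r0,A.r1,B.r0)
TSO: 10 outcomes — {(0,0,0); (0,0,1); (0,1,0); (0,1,1); (0,2,0); (0,2,1); (1,1,0); (1,1,1); (1,2,0); (1,2,1)}
TSO∖claimed = {(1,2,0)}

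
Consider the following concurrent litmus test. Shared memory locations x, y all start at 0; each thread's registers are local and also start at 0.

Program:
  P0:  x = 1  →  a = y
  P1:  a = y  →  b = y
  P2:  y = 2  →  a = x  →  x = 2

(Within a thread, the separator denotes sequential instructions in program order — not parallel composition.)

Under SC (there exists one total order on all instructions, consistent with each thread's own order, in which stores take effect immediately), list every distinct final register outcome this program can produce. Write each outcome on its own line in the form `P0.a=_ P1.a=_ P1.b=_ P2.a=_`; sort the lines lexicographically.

outcome vector order: (P0.a,P1.a,P1.b,P2.a)
|SC outcomes| = 9

P0.a=0 P1.a=0 P1.b=0 P2.a=1
P0.a=0 P1.a=0 P1.b=2 P2.a=1
P0.a=0 P1.a=2 P1.b=2 P2.a=1
P0.a=2 P1.a=0 P1.b=0 P2.a=0
P0.a=2 P1.a=0 P1.b=0 P2.a=1
P0.a=2 P1.a=0 P1.b=2 P2.a=0
P0.a=2 P1.a=0 P1.b=2 P2.a=1
P0.a=2 P1.a=2 P1.b=2 P2.a=0
P0.a=2 P1.a=2 P1.b=2 P2.a=1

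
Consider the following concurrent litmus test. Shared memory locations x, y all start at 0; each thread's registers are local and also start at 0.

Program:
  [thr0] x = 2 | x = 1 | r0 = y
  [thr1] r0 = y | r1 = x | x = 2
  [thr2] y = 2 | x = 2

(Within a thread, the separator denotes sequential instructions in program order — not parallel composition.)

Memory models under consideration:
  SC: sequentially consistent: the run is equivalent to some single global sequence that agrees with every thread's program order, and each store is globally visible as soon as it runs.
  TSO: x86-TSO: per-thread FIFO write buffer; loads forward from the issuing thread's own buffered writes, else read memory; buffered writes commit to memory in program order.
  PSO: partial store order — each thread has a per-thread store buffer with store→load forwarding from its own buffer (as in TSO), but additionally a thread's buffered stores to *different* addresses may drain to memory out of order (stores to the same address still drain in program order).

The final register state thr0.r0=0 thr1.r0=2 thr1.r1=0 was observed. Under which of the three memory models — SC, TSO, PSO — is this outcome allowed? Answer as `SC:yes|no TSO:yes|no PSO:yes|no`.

outcome vector order: (thr0.r0,thr1.r0,thr1.r1)
under SC → <0 0 0>; <0 0 1>; <0 0 2>; <0 2 1>; <0 2 2>; <2 0 0>; <2 0 1>; <2 0 2>; <2 2 0>; <2 2 1>; <2 2 2>
under TSO → <0 0 0>; <0 0 1>; <0 0 2>; <0 2 0>; <0 2 1>; <0 2 2>; <2 0 0>; <2 0 1>; <2 0 2>; <2 2 0>; <2 2 1>; <2 2 2>
under PSO → <0 0 0>; <0 0 1>; <0 0 2>; <0 2 0>; <0 2 1>; <0 2 2>; <2 0 0>; <2 0 1>; <2 0 2>; <2 2 0>; <2 2 1>; <2 2 2>
target <0 2 0> ∈ {TSO,PSO}

SC:no TSO:yes PSO:yes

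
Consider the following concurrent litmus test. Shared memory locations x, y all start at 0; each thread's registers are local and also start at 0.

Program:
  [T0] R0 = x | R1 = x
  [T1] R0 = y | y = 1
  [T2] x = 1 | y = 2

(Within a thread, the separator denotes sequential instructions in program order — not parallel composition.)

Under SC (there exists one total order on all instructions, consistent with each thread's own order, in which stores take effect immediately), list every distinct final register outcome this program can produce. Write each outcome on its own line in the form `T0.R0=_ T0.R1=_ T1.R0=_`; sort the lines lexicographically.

outcome vector order: (T0.R0,T0.R1,T1.R0)
|SC outcomes| = 6

T0.R0=0 T0.R1=0 T1.R0=0
T0.R0=0 T0.R1=0 T1.R0=2
T0.R0=0 T0.R1=1 T1.R0=0
T0.R0=0 T0.R1=1 T1.R0=2
T0.R0=1 T0.R1=1 T1.R0=0
T0.R0=1 T0.R1=1 T1.R0=2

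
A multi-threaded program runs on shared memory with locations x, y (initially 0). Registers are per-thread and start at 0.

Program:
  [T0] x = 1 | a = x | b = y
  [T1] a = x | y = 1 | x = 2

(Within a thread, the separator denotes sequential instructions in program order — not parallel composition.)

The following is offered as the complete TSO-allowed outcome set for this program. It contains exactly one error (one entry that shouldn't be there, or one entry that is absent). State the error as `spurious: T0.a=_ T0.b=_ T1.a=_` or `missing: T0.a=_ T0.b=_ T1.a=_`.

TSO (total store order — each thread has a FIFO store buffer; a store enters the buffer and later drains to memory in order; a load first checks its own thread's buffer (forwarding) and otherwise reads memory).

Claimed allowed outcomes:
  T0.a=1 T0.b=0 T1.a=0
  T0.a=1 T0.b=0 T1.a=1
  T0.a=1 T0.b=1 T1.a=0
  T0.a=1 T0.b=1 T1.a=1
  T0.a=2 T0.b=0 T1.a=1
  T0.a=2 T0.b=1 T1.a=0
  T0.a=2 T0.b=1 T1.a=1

spurious: T0.a=2 T0.b=0 T1.a=1

outcome vector order: (T0.a,T0.b,T1.a)
under TSO → 1/0/0; 1/0/1; 1/1/0; 1/1/1; 2/1/0; 2/1/1
claimed∖TSO = {2/0/1}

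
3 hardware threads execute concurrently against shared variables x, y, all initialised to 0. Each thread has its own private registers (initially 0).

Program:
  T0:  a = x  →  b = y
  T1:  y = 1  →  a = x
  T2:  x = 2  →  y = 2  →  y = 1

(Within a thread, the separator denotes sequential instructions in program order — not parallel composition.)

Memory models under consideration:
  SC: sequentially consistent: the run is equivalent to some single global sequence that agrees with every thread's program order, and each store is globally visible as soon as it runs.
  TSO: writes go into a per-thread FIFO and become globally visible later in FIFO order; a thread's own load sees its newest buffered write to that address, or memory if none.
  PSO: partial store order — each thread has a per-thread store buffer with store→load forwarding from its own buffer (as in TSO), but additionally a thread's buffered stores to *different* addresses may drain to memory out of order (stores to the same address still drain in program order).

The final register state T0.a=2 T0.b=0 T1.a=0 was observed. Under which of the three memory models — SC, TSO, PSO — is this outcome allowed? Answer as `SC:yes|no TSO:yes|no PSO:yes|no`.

outcome vector order: (T0.a,T0.b,T1.a)
SC (11): <0 0 0> <0 0 2> <0 1 0> <0 1 2> <0 2 0> <0 2 2> <2 0 2> <2 1 0> <2 1 2> <2 2 0> <2 2 2>
TSO (12): <0 0 0> <0 0 2> <0 1 0> <0 1 2> <0 2 0> <0 2 2> <2 0 0> <2 0 2> <2 1 0> <2 1 2> <2 2 0> <2 2 2>
PSO (12): <0 0 0> <0 0 2> <0 1 0> <0 1 2> <0 2 0> <0 2 2> <2 0 0> <2 0 2> <2 1 0> <2 1 2> <2 2 0> <2 2 2>
target <2 0 0> ∈ {TSO,PSO}

SC:no TSO:yes PSO:yes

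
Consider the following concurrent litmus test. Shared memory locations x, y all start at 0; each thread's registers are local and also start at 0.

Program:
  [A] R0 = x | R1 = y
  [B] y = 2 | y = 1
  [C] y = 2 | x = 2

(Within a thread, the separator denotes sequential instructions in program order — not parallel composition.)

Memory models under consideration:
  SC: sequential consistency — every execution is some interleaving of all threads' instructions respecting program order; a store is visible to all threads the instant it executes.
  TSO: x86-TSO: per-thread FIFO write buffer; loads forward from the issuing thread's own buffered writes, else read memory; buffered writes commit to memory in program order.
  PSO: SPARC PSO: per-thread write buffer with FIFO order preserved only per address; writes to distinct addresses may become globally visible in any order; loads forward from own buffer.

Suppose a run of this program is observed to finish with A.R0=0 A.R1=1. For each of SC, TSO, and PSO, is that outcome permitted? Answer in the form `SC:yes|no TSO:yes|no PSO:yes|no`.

outcome vector order: (A.R0,A.R1)
SC (5): <0 0>, <0 1>, <0 2>, <2 1>, <2 2>
TSO (5): <0 0>, <0 1>, <0 2>, <2 1>, <2 2>
PSO (6): <0 0>, <0 1>, <0 2>, <2 0>, <2 1>, <2 2>
target <0 1> ∈ {SC,TSO,PSO}

SC:yes TSO:yes PSO:yes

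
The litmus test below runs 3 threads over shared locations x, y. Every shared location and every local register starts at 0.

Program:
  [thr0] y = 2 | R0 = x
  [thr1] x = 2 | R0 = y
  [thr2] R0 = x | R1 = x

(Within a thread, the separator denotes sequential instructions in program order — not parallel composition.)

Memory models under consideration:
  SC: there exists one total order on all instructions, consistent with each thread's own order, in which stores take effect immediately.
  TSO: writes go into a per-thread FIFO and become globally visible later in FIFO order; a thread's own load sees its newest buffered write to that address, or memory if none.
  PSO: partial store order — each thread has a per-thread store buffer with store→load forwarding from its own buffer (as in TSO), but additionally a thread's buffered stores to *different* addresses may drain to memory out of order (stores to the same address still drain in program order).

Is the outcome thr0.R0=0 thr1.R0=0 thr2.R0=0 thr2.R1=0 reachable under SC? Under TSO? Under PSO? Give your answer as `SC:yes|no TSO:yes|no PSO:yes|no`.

outcome vector order: (thr0.R0,thr1.R0,thr2.R0,thr2.R1)
SC: 9 outcomes — {<0 2 0 0>; <0 2 0 2>; <0 2 2 2>; <2 0 0 0>; <2 0 0 2>; <2 0 2 2>; <2 2 0 0>; <2 2 0 2>; <2 2 2 2>}
TSO: 12 outcomes — {<0 0 0 0>; <0 0 0 2>; <0 0 2 2>; <0 2 0 0>; <0 2 0 2>; <0 2 2 2>; <2 0 0 0>; <2 0 0 2>; <2 0 2 2>; <2 2 0 0>; <2 2 0 2>; <2 2 2 2>}
PSO: 12 outcomes — {<0 0 0 0>; <0 0 0 2>; <0 0 2 2>; <0 2 0 0>; <0 2 0 2>; <0 2 2 2>; <2 0 0 0>; <2 0 0 2>; <2 0 2 2>; <2 2 0 0>; <2 2 0 2>; <2 2 2 2>}
target <0 0 0 0> ∈ {TSO,PSO}

SC:no TSO:yes PSO:yes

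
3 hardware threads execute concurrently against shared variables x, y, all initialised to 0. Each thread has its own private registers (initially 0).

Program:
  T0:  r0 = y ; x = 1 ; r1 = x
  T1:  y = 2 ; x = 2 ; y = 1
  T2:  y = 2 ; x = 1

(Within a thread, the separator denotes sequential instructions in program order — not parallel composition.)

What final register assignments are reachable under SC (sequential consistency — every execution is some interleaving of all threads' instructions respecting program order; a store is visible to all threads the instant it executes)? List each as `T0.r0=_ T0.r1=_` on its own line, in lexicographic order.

outcome vector order: (T0.r0,T0.r1)
|SC outcomes| = 5

T0.r0=0 T0.r1=1
T0.r0=0 T0.r1=2
T0.r0=1 T0.r1=1
T0.r0=2 T0.r1=1
T0.r0=2 T0.r1=2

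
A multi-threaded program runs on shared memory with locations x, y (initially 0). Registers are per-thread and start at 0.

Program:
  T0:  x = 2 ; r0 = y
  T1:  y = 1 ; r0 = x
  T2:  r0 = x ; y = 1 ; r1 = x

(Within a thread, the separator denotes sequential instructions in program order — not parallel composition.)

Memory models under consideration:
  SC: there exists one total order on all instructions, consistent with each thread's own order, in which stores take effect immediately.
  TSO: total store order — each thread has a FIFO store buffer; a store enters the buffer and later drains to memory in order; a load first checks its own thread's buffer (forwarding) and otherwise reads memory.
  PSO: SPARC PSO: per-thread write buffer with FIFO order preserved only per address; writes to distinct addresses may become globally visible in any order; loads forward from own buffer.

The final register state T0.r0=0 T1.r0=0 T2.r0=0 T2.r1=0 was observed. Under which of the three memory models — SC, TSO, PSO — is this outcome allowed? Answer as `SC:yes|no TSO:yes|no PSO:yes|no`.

outcome vector order: (T0.r0,T1.r0,T2.r0,T2.r1)
SC (8): <0 2 0 2>; <0 2 2 2>; <1 0 0 0>; <1 0 0 2>; <1 0 2 2>; <1 2 0 0>; <1 2 0 2>; <1 2 2 2>
TSO (12): <0 0 0 0>; <0 0 0 2>; <0 0 2 2>; <0 2 0 0>; <0 2 0 2>; <0 2 2 2>; <1 0 0 0>; <1 0 0 2>; <1 0 2 2>; <1 2 0 0>; <1 2 0 2>; <1 2 2 2>
PSO (12): <0 0 0 0>; <0 0 0 2>; <0 0 2 2>; <0 2 0 0>; <0 2 0 2>; <0 2 2 2>; <1 0 0 0>; <1 0 0 2>; <1 0 2 2>; <1 2 0 0>; <1 2 0 2>; <1 2 2 2>
target <0 0 0 0> ∈ {TSO,PSO}

SC:no TSO:yes PSO:yes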